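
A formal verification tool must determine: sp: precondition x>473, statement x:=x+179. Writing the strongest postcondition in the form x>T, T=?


Formula: sp(P, x:=E) = exists old_x. (x = E[old_x/x]) AND P[old_x/x] (old_x is the value of x before the assignment; eliminate old_x by solving x = E[old_x/x] for old_x)
Step 1: Precondition P: x>473, i.e. old_x > 473
Step 2: Assignment gives x = old_x + 179, so old_x = x - 179
Step 3: Substitute into P: x - 179 > 473
Step 4: Simplify: x > 473+179 = 652

652


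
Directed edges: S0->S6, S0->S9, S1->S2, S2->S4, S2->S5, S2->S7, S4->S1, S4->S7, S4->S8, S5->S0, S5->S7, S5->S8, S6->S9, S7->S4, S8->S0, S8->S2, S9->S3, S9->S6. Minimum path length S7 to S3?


BFS layer-by-layer from S7:
  dist 0: {S7}
  dist 1: {S4}
  dist 2: {S1, S8}
  dist 3: {S0, S2}
  dist 4: {S5, S6, S9}
  dist 5: {S3}
  -> S3 reached at distance 5
Shortest path length = 5

5


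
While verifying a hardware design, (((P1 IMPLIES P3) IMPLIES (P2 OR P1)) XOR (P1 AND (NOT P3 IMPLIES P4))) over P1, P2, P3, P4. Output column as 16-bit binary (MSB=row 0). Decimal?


Formula: (((P1 IMPLIES P3) IMPLIES (P2 OR P1)) XOR (P1 AND (NOT P3 IMPLIES P4))) over P1, P2, P3, P4 (16 rows)
Evaluate each row (bits = P1,P2,P3,P4, MSB first):
  row 0 [0000]: (((0 IMPLIES 0) IMPLIES (0 OR 0)) XOR (0 AND (NOT 0 IMPLIES 0))) -> 0
  row 1 [0001]: (((0 IMPLIES 0) IMPLIES (0 OR 0)) XOR (0 AND (NOT 0 IMPLIES 1))) -> 0
  row 2 [0010]: (((0 IMPLIES 1) IMPLIES (0 OR 0)) XOR (0 AND (NOT 1 IMPLIES 0))) -> 0
  row 3 [0011]: (((0 IMPLIES 1) IMPLIES (0 OR 0)) XOR (0 AND (NOT 1 IMPLIES 1))) -> 0
  row 4 [0100]: (((0 IMPLIES 0) IMPLIES (1 OR 0)) XOR (0 AND (NOT 0 IMPLIES 0))) -> 1
  row 5 [0101]: (((0 IMPLIES 0) IMPLIES (1 OR 0)) XOR (0 AND (NOT 0 IMPLIES 1))) -> 1
  row 6 [0110]: (((0 IMPLIES 1) IMPLIES (1 OR 0)) XOR (0 AND (NOT 1 IMPLIES 0))) -> 1
  row 7 [0111]: (((0 IMPLIES 1) IMPLIES (1 OR 0)) XOR (0 AND (NOT 1 IMPLIES 1))) -> 1
  row 8 [1000]: (((1 IMPLIES 0) IMPLIES (0 OR 1)) XOR (1 AND (NOT 0 IMPLIES 0))) -> 1
  row 9 [1001]: (((1 IMPLIES 0) IMPLIES (0 OR 1)) XOR (1 AND (NOT 0 IMPLIES 1))) -> 0
  row 10 [1010]: (((1 IMPLIES 1) IMPLIES (0 OR 1)) XOR (1 AND (NOT 1 IMPLIES 0))) -> 0
  row 11 [1011]: (((1 IMPLIES 1) IMPLIES (0 OR 1)) XOR (1 AND (NOT 1 IMPLIES 1))) -> 0
  row 12 [1100]: (((1 IMPLIES 0) IMPLIES (1 OR 1)) XOR (1 AND (NOT 0 IMPLIES 0))) -> 1
  row 13 [1101]: (((1 IMPLIES 0) IMPLIES (1 OR 1)) XOR (1 AND (NOT 0 IMPLIES 1))) -> 0
  row 14 [1110]: (((1 IMPLIES 1) IMPLIES (1 OR 1)) XOR (1 AND (NOT 1 IMPLIES 0))) -> 0
  row 15 [1111]: (((1 IMPLIES 1) IMPLIES (1 OR 1)) XOR (1 AND (NOT 1 IMPLIES 1))) -> 0
Full result column, 4 rows per line (P1,P2 fixed per line; P3,P4 runs 00..11 left to right):
  rows 0-3 [P1,P2=00]: 0000  = hex 0
  rows 4-7 [P1,P2=01]: 1111  = hex F
  rows 8-11 [P1,P2=10]: 1000  = hex 8
  rows 12-15 [P1,P2=11]: 1000  = hex 8
Output column (row 0 .. row 15) = 0000111110001000
Output column grouped in 4s = 0000 1111 1000 1000 = 0x0F88
Convert to decimal digit by digit (value = value*16 + digit):
  0 -> 0
  0*16 + 15 (F) = 15
  15*16 + 8 = 248
  248*16 + 8 = 3976
Decimal = 3976

3976


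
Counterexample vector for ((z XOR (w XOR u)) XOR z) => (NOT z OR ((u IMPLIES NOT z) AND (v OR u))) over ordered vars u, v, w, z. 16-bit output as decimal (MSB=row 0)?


F1 = ((z XOR (w XOR u)) XOR z)
F2 = (NOT z OR ((u IMPLIES NOT z) AND (v OR u)))
Counterexample to F1=>F2 is where F1=1 and F2=0.
Evaluate each row (bits = u,v,w,z, MSB first):
  row 0 [0000]: F1=0 F2=1 -> F1&~F2 -> 0
  row 1 [0001]: F1=0 F2=0 -> F1&~F2 -> 0
  row 2 [0010]: F1=1 F2=1 -> F1&~F2 -> 0
  row 3 [0011]: F1=1 F2=0 -> F1&~F2 -> 1
  row 4 [0100]: F1=0 F2=1 -> F1&~F2 -> 0
  row 5 [0101]: F1=0 F2=1 -> F1&~F2 -> 0
  row 6 [0110]: F1=1 F2=1 -> F1&~F2 -> 0
  row 7 [0111]: F1=1 F2=1 -> F1&~F2 -> 0
  row 8 [1000]: F1=1 F2=1 -> F1&~F2 -> 0
  row 9 [1001]: F1=1 F2=0 -> F1&~F2 -> 1
  row 10 [1010]: F1=0 F2=1 -> F1&~F2 -> 0
  row 11 [1011]: F1=0 F2=0 -> F1&~F2 -> 0
  row 12 [1100]: F1=1 F2=1 -> F1&~F2 -> 0
  row 13 [1101]: F1=1 F2=0 -> F1&~F2 -> 1
  row 14 [1110]: F1=0 F2=1 -> F1&~F2 -> 0
  row 15 [1111]: F1=0 F2=0 -> F1&~F2 -> 0
Full result column, 4 rows per line (u,v fixed per line; w,z runs 00..11 left to right):
  rows 0-3 [u,v=00]: 0001  = hex 1
  rows 4-7 [u,v=01]: 0000  = hex 0
  rows 8-11 [u,v=10]: 0100  = hex 4
  rows 12-15 [u,v=11]: 0100  = hex 4
Counterexample vector (row 0 .. row 15) = 0001000001000100
Output column grouped in 4s = 0001 0000 0100 0100 = 0x1044
Convert to decimal digit by digit (value = value*16 + digit):
  1 -> 1
  1*16 + 0 = 16
  16*16 + 4 = 260
  260*16 + 4 = 4164
Decimal = 4164

4164


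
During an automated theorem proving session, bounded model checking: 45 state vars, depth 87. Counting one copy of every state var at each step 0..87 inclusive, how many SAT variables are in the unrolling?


BMC unrolls to depth k, creating one copy of each state var for steps 0..k.
Step count = 87 + 1 = 88 (steps 0 through 87)
Vars per step = 45
Total = 45 * 88 = 3960

3960


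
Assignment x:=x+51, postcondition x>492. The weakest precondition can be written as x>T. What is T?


Formula: wp(x:=E, P) = P[E/x] (substitute E for x in postcondition)
Step 1: Postcondition: x>492
Step 2: Substitute x+51 for x: x+51>492
Step 3: Solve for x: x > 492-51 = 441

441


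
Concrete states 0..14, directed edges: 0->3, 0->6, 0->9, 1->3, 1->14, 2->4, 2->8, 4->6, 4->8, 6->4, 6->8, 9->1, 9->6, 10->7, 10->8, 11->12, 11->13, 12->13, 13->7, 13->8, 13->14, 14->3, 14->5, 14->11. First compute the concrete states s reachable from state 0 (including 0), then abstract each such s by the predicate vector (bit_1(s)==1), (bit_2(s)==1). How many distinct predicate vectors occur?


BFS from 0:
Concrete reachable: {0, 1, 3, 4, 5, 6, 7, 8, 9, 11, 12, 13, 14}
Abstract via predicates (bit_1(s)==1), (bit_2(s)==1):
  (0,0) <- {0, 1, 8, 9}
  (0,1) <- {4, 5, 12, 13}
  (1,0) <- {3, 11}
  (1,1) <- {6, 7, 14}
Distinct abstract states = 4

4


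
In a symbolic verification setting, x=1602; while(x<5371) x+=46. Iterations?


Step 1: x goes from 1602 toward 5371 by 46; the body runs while x<5371, so iterations = ceil((bound-start)/step)
Step 2: Distance=3769
Step 3: ceil(3769/46)=82

82


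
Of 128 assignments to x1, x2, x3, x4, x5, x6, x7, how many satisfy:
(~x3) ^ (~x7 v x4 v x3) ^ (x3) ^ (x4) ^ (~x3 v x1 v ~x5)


CNF with 5 clauses over 7 vars (128 assignments).
An assignment satisfies CNF iff every clause has >=1 true literal.
Check each row (bits = x1,x2,x3,x4,x5,x6,x7; clause T/F shown):
  row 0 [0000000]: clauses=TTFFT -> 0
  row 1 [0000001]: clauses=TFFFT -> 0
  row 2 [0000010]: clauses=TTFFT -> 0
  row 3 [0000011]: clauses=TFFFT -> 0
  row 4 [0000100]: clauses=TTFFT -> 0
  (every remaining row is evaluated the same way; all 128 results are listed next)
Full result column, 8 rows per line (x1,x2,x3,x4 fixed per line; x5,x6,x7 runs 000..111 left to right):
  rows 0-7 [x1,x2,x3,x4=0000]: 00000000  (ones: 0)
  rows 8-15 [x1,x2,x3,x4=0001]: 00000000  (ones: 0)
  rows 16-23 [x1,x2,x3,x4=0010]: 00000000  (ones: 0)
  rows 24-31 [x1,x2,x3,x4=0011]: 00000000  (ones: 0)
  rows 32-39 [x1,x2,x3,x4=0100]: 00000000  (ones: 0)
  rows 40-47 [x1,x2,x3,x4=0101]: 00000000  (ones: 0)
  rows 48-55 [x1,x2,x3,x4=0110]: 00000000  (ones: 0)
  rows 56-63 [x1,x2,x3,x4=0111]: 00000000  (ones: 0)
  rows 64-71 [x1,x2,x3,x4=1000]: 00000000  (ones: 0)
  rows 72-79 [x1,x2,x3,x4=1001]: 00000000  (ones: 0)
  rows 80-87 [x1,x2,x3,x4=1010]: 00000000  (ones: 0)
  rows 88-95 [x1,x2,x3,x4=1011]: 00000000  (ones: 0)
  rows 96-103 [x1,x2,x3,x4=1100]: 00000000  (ones: 0)
  rows 104-111 [x1,x2,x3,x4=1101]: 00000000  (ones: 0)
  rows 112-119 [x1,x2,x3,x4=1110]: 00000000  (ones: 0)
  rows 120-127 [x1,x2,x3,x4=1111]: 00000000  (ones: 0)
Satisfying assignments = 0+0+0+0+0+0+0+0+0+0+0+0+0+0+0+0 = 0

0


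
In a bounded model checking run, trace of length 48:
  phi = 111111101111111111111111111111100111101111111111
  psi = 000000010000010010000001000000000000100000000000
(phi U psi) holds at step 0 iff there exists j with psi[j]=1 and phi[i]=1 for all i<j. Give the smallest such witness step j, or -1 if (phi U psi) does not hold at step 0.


(phi U psi) at 0: need smallest j with psi[j]=1 and phi[i]=1 for all i in [0,j).
Scan from step 0:
  step 0: phi=1, psi=0 -> continue
  step 1: phi=1, psi=0 -> continue
  step 2: phi=1, psi=0 -> continue
  step 3: phi=1, psi=0 -> continue
  step 7: psi=1 and phi held for [0,7) -> witness found
Witness step = 7

7


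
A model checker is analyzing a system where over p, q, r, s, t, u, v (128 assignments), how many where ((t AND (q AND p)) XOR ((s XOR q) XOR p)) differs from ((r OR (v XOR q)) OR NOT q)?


F1 = ((t AND (q AND p)) XOR ((s XOR q) XOR p))
F2 = ((r OR (v XOR q)) OR NOT q)
Evaluate both on each of 128 rows (bits = p,q,r,s,t,u,v):
  row 0 [0000000]: F1=0 F2=1 (differ) -> 1
  row 1 [0000001]: F1=0 F2=1 (differ) -> 1
  row 2 [0000010]: F1=0 F2=1 (differ) -> 1
  row 3 [0000011]: F1=0 F2=1 (differ) -> 1
  row 4 [0000100]: F1=0 F2=1 (differ) -> 1
  (every remaining row is evaluated the same way; all 128 results are listed next)
Full result column, 8 rows per line (p,q,r,s fixed per line; t,u,v runs 000..111 left to right):
  rows 0-7 [p,q,r,s=0000]: 11111111  (ones: 8)
  rows 8-15 [p,q,r,s=0001]: 00000000  (ones: 0)
  rows 16-23 [p,q,r,s=0010]: 11111111  (ones: 8)
  rows 24-31 [p,q,r,s=0011]: 00000000  (ones: 0)
  rows 32-39 [p,q,r,s=0100]: 01010101  (ones: 4)
  rows 40-47 [p,q,r,s=0101]: 10101010  (ones: 4)
  rows 48-55 [p,q,r,s=0110]: 00000000  (ones: 0)
  rows 56-63 [p,q,r,s=0111]: 11111111  (ones: 8)
  rows 64-71 [p,q,r,s=1000]: 00000000  (ones: 0)
  rows 72-79 [p,q,r,s=1001]: 11111111  (ones: 8)
  rows 80-87 [p,q,r,s=1010]: 00000000  (ones: 0)
  rows 88-95 [p,q,r,s=1011]: 11111111  (ones: 8)
  rows 96-103 [p,q,r,s=1100]: 10100101  (ones: 4)
  rows 104-111 [p,q,r,s=1101]: 01011010  (ones: 4)
  rows 112-119 [p,q,r,s=1110]: 11110000  (ones: 4)
  rows 120-127 [p,q,r,s=1111]: 00001111  (ones: 4)
Disagreements = 8+0+8+0+4+4+0+8+0+8+0+8+4+4+4+4 = 64

64


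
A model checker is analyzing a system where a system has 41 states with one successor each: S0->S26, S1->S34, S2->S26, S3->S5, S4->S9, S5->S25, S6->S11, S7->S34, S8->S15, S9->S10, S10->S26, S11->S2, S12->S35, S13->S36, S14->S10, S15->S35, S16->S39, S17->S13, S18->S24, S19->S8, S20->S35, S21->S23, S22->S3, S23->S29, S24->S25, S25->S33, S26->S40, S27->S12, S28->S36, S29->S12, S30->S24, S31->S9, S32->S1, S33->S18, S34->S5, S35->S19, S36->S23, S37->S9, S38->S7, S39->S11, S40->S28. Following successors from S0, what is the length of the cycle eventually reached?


Trace from S0 until a state repeats:
  S0 -> S26 -> S40 -> S28 -> S36 -> S23 -> S29 -> S12 -> S35 -> S19 -> S8 -> S15 -> S35
S35 first seen at step 8, revisited at step 12.
Cycle length = 12 - 8 = 4

4


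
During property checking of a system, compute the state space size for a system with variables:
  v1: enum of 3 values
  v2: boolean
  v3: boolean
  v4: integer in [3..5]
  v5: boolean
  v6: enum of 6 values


State space = product of domain sizes of all variables.
Domain sizes:
  v1 (enum of 3 values): 3
  v2 (boolean): 2
  v3 (boolean): 2
  v4 (integer in [3..5]): 3
  v5 (boolean): 2
  v6 (enum of 6 values): 6
Product = 3 * 2 * 2 * 3 * 2 * 6 = 432

432


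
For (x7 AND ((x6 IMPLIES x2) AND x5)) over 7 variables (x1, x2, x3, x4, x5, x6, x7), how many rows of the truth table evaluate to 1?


Formula: (x7 AND ((x6 IMPLIES x2) AND x5)) over 7 vars (128 rows)
Evaluate each row (x1, x2, x3, x4, x5, x6, x7 as bits, MSB first):
  row 0 [0000000]: (0 AND ((0 IMPLIES 0) AND 0)) -> 0
  row 1 [0000001]: (1 AND ((0 IMPLIES 0) AND 0)) -> 0
  row 2 [0000010]: (0 AND ((1 IMPLIES 0) AND 0)) -> 0
  row 3 [0000011]: (1 AND ((1 IMPLIES 0) AND 0)) -> 0
  row 4 [0000100]: (0 AND ((0 IMPLIES 0) AND 1)) -> 0
  (every remaining row is evaluated the same way; all 128 results are listed next)
Full result column, 8 rows per line (x1,x2,x3,x4 fixed per line; x5,x6,x7 runs 000..111 left to right):
  rows 0-7 [x1,x2,x3,x4=0000]: 00000100  (ones: 1)
  rows 8-15 [x1,x2,x3,x4=0001]: 00000100  (ones: 1)
  rows 16-23 [x1,x2,x3,x4=0010]: 00000100  (ones: 1)
  rows 24-31 [x1,x2,x3,x4=0011]: 00000100  (ones: 1)
  rows 32-39 [x1,x2,x3,x4=0100]: 00000101  (ones: 2)
  rows 40-47 [x1,x2,x3,x4=0101]: 00000101  (ones: 2)
  rows 48-55 [x1,x2,x3,x4=0110]: 00000101  (ones: 2)
  rows 56-63 [x1,x2,x3,x4=0111]: 00000101  (ones: 2)
  rows 64-71 [x1,x2,x3,x4=1000]: 00000100  (ones: 1)
  rows 72-79 [x1,x2,x3,x4=1001]: 00000100  (ones: 1)
  rows 80-87 [x1,x2,x3,x4=1010]: 00000100  (ones: 1)
  rows 88-95 [x1,x2,x3,x4=1011]: 00000100  (ones: 1)
  rows 96-103 [x1,x2,x3,x4=1100]: 00000101  (ones: 2)
  rows 104-111 [x1,x2,x3,x4=1101]: 00000101  (ones: 2)
  rows 112-119 [x1,x2,x3,x4=1110]: 00000101  (ones: 2)
  rows 120-127 [x1,x2,x3,x4=1111]: 00000101  (ones: 2)
Count of 1-rows = 1+1+1+1+2+2+2+2+1+1+1+1+2+2+2+2 = 24

24


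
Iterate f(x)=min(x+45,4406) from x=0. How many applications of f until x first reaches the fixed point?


Step 1: x=0, cap=4406, increment=45
Step 2: x grows by 45 each step until capped at 4406; fixed point is x=4406
Step 3: iterations = ceil(4406/45) = 98

98


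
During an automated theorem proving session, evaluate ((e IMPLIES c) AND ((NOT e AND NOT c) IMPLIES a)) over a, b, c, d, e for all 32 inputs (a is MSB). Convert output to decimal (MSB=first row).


Formula: ((e IMPLIES c) AND ((NOT e AND NOT c) IMPLIES a)) over a, b, c, d, e (32 rows)
Evaluate each row (bits = a,b,c,d,e, MSB first):
  row 0 [00000]: ((0 IMPLIES 0) AND ((NOT 0 AND NOT 0) IMPLIES 0)) -> 0
  row 1 [00001]: ((1 IMPLIES 0) AND ((NOT 1 AND NOT 0) IMPLIES 0)) -> 0
  row 2 [00010]: ((0 IMPLIES 0) AND ((NOT 0 AND NOT 0) IMPLIES 0)) -> 0
  row 3 [00011]: ((1 IMPLIES 0) AND ((NOT 1 AND NOT 0) IMPLIES 0)) -> 0
  row 4 [00100]: ((0 IMPLIES 1) AND ((NOT 0 AND NOT 1) IMPLIES 0)) -> 1
  row 5 [00101]: ((1 IMPLIES 1) AND ((NOT 1 AND NOT 1) IMPLIES 0)) -> 1
  row 6 [00110]: ((0 IMPLIES 1) AND ((NOT 0 AND NOT 1) IMPLIES 0)) -> 1
  row 7 [00111]: ((1 IMPLIES 1) AND ((NOT 1 AND NOT 1) IMPLIES 0)) -> 1
  row 8 [01000]: ((0 IMPLIES 0) AND ((NOT 0 AND NOT 0) IMPLIES 0)) -> 0
  row 9 [01001]: ((1 IMPLIES 0) AND ((NOT 1 AND NOT 0) IMPLIES 0)) -> 0
  row 10 [01010]: ((0 IMPLIES 0) AND ((NOT 0 AND NOT 0) IMPLIES 0)) -> 0
  row 11 [01011]: ((1 IMPLIES 0) AND ((NOT 1 AND NOT 0) IMPLIES 0)) -> 0
  row 12 [01100]: ((0 IMPLIES 1) AND ((NOT 0 AND NOT 1) IMPLIES 0)) -> 1
  row 13 [01101]: ((1 IMPLIES 1) AND ((NOT 1 AND NOT 1) IMPLIES 0)) -> 1
  row 14 [01110]: ((0 IMPLIES 1) AND ((NOT 0 AND NOT 1) IMPLIES 0)) -> 1
  row 15 [01111]: ((1 IMPLIES 1) AND ((NOT 1 AND NOT 1) IMPLIES 0)) -> 1
  row 16 [10000]: ((0 IMPLIES 0) AND ((NOT 0 AND NOT 0) IMPLIES 1)) -> 1
  row 17 [10001]: ((1 IMPLIES 0) AND ((NOT 1 AND NOT 0) IMPLIES 1)) -> 0
  row 18 [10010]: ((0 IMPLIES 0) AND ((NOT 0 AND NOT 0) IMPLIES 1)) -> 1
  row 19 [10011]: ((1 IMPLIES 0) AND ((NOT 1 AND NOT 0) IMPLIES 1)) -> 0
  row 20 [10100]: ((0 IMPLIES 1) AND ((NOT 0 AND NOT 1) IMPLIES 1)) -> 1
  row 21 [10101]: ((1 IMPLIES 1) AND ((NOT 1 AND NOT 1) IMPLIES 1)) -> 1
  row 22 [10110]: ((0 IMPLIES 1) AND ((NOT 0 AND NOT 1) IMPLIES 1)) -> 1
  row 23 [10111]: ((1 IMPLIES 1) AND ((NOT 1 AND NOT 1) IMPLIES 1)) -> 1
  row 24 [11000]: ((0 IMPLIES 0) AND ((NOT 0 AND NOT 0) IMPLIES 1)) -> 1
  row 25 [11001]: ((1 IMPLIES 0) AND ((NOT 1 AND NOT 0) IMPLIES 1)) -> 0
  row 26 [11010]: ((0 IMPLIES 0) AND ((NOT 0 AND NOT 0) IMPLIES 1)) -> 1
  row 27 [11011]: ((1 IMPLIES 0) AND ((NOT 1 AND NOT 0) IMPLIES 1)) -> 0
  row 28 [11100]: ((0 IMPLIES 1) AND ((NOT 0 AND NOT 1) IMPLIES 1)) -> 1
  row 29 [11101]: ((1 IMPLIES 1) AND ((NOT 1 AND NOT 1) IMPLIES 1)) -> 1
  row 30 [11110]: ((0 IMPLIES 1) AND ((NOT 0 AND NOT 1) IMPLIES 1)) -> 1
  row 31 [11111]: ((1 IMPLIES 1) AND ((NOT 1 AND NOT 1) IMPLIES 1)) -> 1
Full result column, 4 rows per line (a,b,c fixed per line; d,e runs 00..11 left to right):
  rows 0-3 [a,b,c=000]: 0000  = hex 0
  rows 4-7 [a,b,c=001]: 1111  = hex F
  rows 8-11 [a,b,c=010]: 0000  = hex 0
  rows 12-15 [a,b,c=011]: 1111  = hex F
  rows 16-19 [a,b,c=100]: 1010  = hex A
  rows 20-23 [a,b,c=101]: 1111  = hex F
  rows 24-27 [a,b,c=110]: 1010  = hex A
  rows 28-31 [a,b,c=111]: 1111  = hex F
Output column (row 0 .. row 31) = 00001111000011111010111110101111
Output column grouped in 4s = 0000 1111 0000 1111 1010 1111 1010 1111 = 0x0F0FAFAF
Convert to decimal digit by digit (value = value*16 + digit):
  0 -> 0
  0*16 + 15 (F) = 15
  15*16 + 0 = 240
  240*16 + 15 (F) = 3855
  3855*16 + 10 (A) = 61690
  61690*16 + 15 (F) = 987055
  987055*16 + 10 (A) = 15792890
  15792890*16 + 15 (F) = 252686255
Decimal = 252686255

252686255


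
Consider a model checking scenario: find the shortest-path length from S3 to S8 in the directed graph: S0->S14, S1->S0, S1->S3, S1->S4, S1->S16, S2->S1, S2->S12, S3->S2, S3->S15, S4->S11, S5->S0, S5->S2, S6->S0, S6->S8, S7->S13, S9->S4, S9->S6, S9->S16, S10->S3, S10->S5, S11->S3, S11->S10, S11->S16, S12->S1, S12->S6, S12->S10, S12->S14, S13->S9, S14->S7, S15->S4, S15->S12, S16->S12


BFS layer-by-layer from S3:
  dist 0: {S3}
  dist 1: {S2, S15}
  dist 2: {S1, S4, S12}
  dist 3: {S0, S6, S10, S11, S14, S16}
  dist 4: {S5, S7, S8}
  -> S8 reached at distance 4
Shortest path length = 4

4


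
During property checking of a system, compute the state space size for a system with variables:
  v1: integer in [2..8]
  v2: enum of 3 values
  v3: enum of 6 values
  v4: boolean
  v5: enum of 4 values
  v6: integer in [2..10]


State space = product of domain sizes of all variables.
Domain sizes:
  v1 (integer in [2..8]): 7
  v2 (enum of 3 values): 3
  v3 (enum of 6 values): 6
  v4 (boolean): 2
  v5 (enum of 4 values): 4
  v6 (integer in [2..10]): 9
Product = 7 * 3 * 6 * 2 * 4 * 9 = 9072

9072


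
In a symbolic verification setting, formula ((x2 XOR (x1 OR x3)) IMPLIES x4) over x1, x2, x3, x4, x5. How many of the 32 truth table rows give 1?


Formula: ((x2 XOR (x1 OR x3)) IMPLIES x4) over 5 vars (32 rows)
Evaluate each row (x1, x2, x3, x4, x5 as bits, MSB first):
  row 0 [00000]: ((0 XOR (0 OR 0)) IMPLIES 0) -> 1
  row 1 [00001]: ((0 XOR (0 OR 0)) IMPLIES 0) -> 1
  row 2 [00010]: ((0 XOR (0 OR 0)) IMPLIES 1) -> 1
  row 3 [00011]: ((0 XOR (0 OR 0)) IMPLIES 1) -> 1
  row 4 [00100]: ((0 XOR (0 OR 1)) IMPLIES 0) -> 0
  row 5 [00101]: ((0 XOR (0 OR 1)) IMPLIES 0) -> 0
  row 6 [00110]: ((0 XOR (0 OR 1)) IMPLIES 1) -> 1
  row 7 [00111]: ((0 XOR (0 OR 1)) IMPLIES 1) -> 1
  row 8 [01000]: ((1 XOR (0 OR 0)) IMPLIES 0) -> 0
  row 9 [01001]: ((1 XOR (0 OR 0)) IMPLIES 0) -> 0
  row 10 [01010]: ((1 XOR (0 OR 0)) IMPLIES 1) -> 1
  row 11 [01011]: ((1 XOR (0 OR 0)) IMPLIES 1) -> 1
  row 12 [01100]: ((1 XOR (0 OR 1)) IMPLIES 0) -> 1
  row 13 [01101]: ((1 XOR (0 OR 1)) IMPLIES 0) -> 1
  row 14 [01110]: ((1 XOR (0 OR 1)) IMPLIES 1) -> 1
  row 15 [01111]: ((1 XOR (0 OR 1)) IMPLIES 1) -> 1
  row 16 [10000]: ((0 XOR (1 OR 0)) IMPLIES 0) -> 0
  row 17 [10001]: ((0 XOR (1 OR 0)) IMPLIES 0) -> 0
  row 18 [10010]: ((0 XOR (1 OR 0)) IMPLIES 1) -> 1
  row 19 [10011]: ((0 XOR (1 OR 0)) IMPLIES 1) -> 1
  row 20 [10100]: ((0 XOR (1 OR 1)) IMPLIES 0) -> 0
  row 21 [10101]: ((0 XOR (1 OR 1)) IMPLIES 0) -> 0
  row 22 [10110]: ((0 XOR (1 OR 1)) IMPLIES 1) -> 1
  row 23 [10111]: ((0 XOR (1 OR 1)) IMPLIES 1) -> 1
  row 24 [11000]: ((1 XOR (1 OR 0)) IMPLIES 0) -> 1
  row 25 [11001]: ((1 XOR (1 OR 0)) IMPLIES 0) -> 1
  row 26 [11010]: ((1 XOR (1 OR 0)) IMPLIES 1) -> 1
  row 27 [11011]: ((1 XOR (1 OR 0)) IMPLIES 1) -> 1
  row 28 [11100]: ((1 XOR (1 OR 1)) IMPLIES 0) -> 1
  row 29 [11101]: ((1 XOR (1 OR 1)) IMPLIES 0) -> 1
  row 30 [11110]: ((1 XOR (1 OR 1)) IMPLIES 1) -> 1
  row 31 [11111]: ((1 XOR (1 OR 1)) IMPLIES 1) -> 1
Full result column, 8 rows per line (x1,x2 fixed per line; x3,x4,x5 runs 000..111 left to right):
  rows 0-7 [x1,x2=00]: 11110011  (ones: 6)
  rows 8-15 [x1,x2=01]: 00111111  (ones: 6)
  rows 16-23 [x1,x2=10]: 00110011  (ones: 4)
  rows 24-31 [x1,x2=11]: 11111111  (ones: 8)
Count of 1-rows = 6+6+4+8 = 24

24


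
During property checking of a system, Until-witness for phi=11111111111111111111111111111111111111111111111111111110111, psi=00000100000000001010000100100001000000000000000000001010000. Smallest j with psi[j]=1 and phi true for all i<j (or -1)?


(phi U psi) at 0: need smallest j with psi[j]=1 and phi[i]=1 for all i in [0,j).
Scan from step 0:
  step 0: phi=1, psi=0 -> continue
  step 1: phi=1, psi=0 -> continue
  step 2: phi=1, psi=0 -> continue
  step 3: phi=1, psi=0 -> continue
  step 5: psi=1 and phi held for [0,5) -> witness found
Witness step = 5

5


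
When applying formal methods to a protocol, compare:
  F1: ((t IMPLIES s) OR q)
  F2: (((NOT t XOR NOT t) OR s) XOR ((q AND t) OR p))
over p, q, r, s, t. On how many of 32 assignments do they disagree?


F1 = ((t IMPLIES s) OR q)
F2 = (((NOT t XOR NOT t) OR s) XOR ((q AND t) OR p))
Evaluate both on each of 32 rows (bits = p,q,r,s,t):
  row 0 [00000]: F1=1 F2=0 (differ) -> 1
  row 1 [00001]: F1=0 F2=0 -> 0
  row 2 [00010]: F1=1 F2=1 -> 0
  row 3 [00011]: F1=1 F2=1 -> 0
  row 4 [00100]: F1=1 F2=0 (differ) -> 1
  row 5 [00101]: F1=0 F2=0 -> 0
  row 6 [00110]: F1=1 F2=1 -> 0
  row 7 [00111]: F1=1 F2=1 -> 0
  row 8 [01000]: F1=1 F2=0 (differ) -> 1
  row 9 [01001]: F1=1 F2=1 -> 0
  row 10 [01010]: F1=1 F2=1 -> 0
  row 11 [01011]: F1=1 F2=0 (differ) -> 1
  row 12 [01100]: F1=1 F2=0 (differ) -> 1
  row 13 [01101]: F1=1 F2=1 -> 0
  row 14 [01110]: F1=1 F2=1 -> 0
  row 15 [01111]: F1=1 F2=0 (differ) -> 1
  row 16 [10000]: F1=1 F2=1 -> 0
  row 17 [10001]: F1=0 F2=1 (differ) -> 1
  row 18 [10010]: F1=1 F2=0 (differ) -> 1
  row 19 [10011]: F1=1 F2=0 (differ) -> 1
  row 20 [10100]: F1=1 F2=1 -> 0
  row 21 [10101]: F1=0 F2=1 (differ) -> 1
  row 22 [10110]: F1=1 F2=0 (differ) -> 1
  row 23 [10111]: F1=1 F2=0 (differ) -> 1
  row 24 [11000]: F1=1 F2=1 -> 0
  row 25 [11001]: F1=1 F2=1 -> 0
  row 26 [11010]: F1=1 F2=0 (differ) -> 1
  row 27 [11011]: F1=1 F2=0 (differ) -> 1
  row 28 [11100]: F1=1 F2=1 -> 0
  row 29 [11101]: F1=1 F2=1 -> 0
  row 30 [11110]: F1=1 F2=0 (differ) -> 1
  row 31 [11111]: F1=1 F2=0 (differ) -> 1
Full result column, 8 rows per line (p,q fixed per line; r,s,t runs 000..111 left to right):
  rows 0-7 [p,q=00]: 10001000  (ones: 2)
  rows 8-15 [p,q=01]: 10011001  (ones: 4)
  rows 16-23 [p,q=10]: 01110111  (ones: 6)
  rows 24-31 [p,q=11]: 00110011  (ones: 4)
Disagreements = 2+4+6+4 = 16

16


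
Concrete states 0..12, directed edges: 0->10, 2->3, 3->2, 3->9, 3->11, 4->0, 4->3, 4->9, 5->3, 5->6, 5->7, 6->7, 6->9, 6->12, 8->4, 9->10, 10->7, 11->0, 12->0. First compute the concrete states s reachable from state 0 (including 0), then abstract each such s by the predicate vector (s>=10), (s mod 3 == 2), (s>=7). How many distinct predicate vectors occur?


BFS from 0:
Concrete reachable: {0, 7, 10}
Abstract via predicates (s>=10), (s mod 3 == 2), (s>=7):
  (0,0,0) <- {0}
  (0,0,1) <- {7}
  (1,0,1) <- {10}
Distinct abstract states = 3

3


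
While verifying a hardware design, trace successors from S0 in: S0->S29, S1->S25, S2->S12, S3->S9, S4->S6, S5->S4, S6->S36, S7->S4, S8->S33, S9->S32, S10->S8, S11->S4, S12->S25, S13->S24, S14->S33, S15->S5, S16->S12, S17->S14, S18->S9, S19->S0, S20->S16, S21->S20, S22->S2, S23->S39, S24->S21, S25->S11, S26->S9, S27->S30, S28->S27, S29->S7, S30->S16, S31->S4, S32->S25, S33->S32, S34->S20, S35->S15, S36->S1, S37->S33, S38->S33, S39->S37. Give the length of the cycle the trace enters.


Trace from S0 until a state repeats:
  S0 -> S29 -> S7 -> S4 -> S6 -> S36 -> S1 -> S25 -> S11 -> S4
S4 first seen at step 3, revisited at step 9.
Cycle length = 9 - 3 = 6

6


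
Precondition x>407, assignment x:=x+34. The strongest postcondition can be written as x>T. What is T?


Formula: sp(P, x:=E) = exists old_x. (x = E[old_x/x]) AND P[old_x/x] (old_x is the value of x before the assignment; eliminate old_x by solving x = E[old_x/x] for old_x)
Step 1: Precondition P: x>407, i.e. old_x > 407
Step 2: Assignment gives x = old_x + 34, so old_x = x - 34
Step 3: Substitute into P: x - 34 > 407
Step 4: Simplify: x > 407+34 = 441

441


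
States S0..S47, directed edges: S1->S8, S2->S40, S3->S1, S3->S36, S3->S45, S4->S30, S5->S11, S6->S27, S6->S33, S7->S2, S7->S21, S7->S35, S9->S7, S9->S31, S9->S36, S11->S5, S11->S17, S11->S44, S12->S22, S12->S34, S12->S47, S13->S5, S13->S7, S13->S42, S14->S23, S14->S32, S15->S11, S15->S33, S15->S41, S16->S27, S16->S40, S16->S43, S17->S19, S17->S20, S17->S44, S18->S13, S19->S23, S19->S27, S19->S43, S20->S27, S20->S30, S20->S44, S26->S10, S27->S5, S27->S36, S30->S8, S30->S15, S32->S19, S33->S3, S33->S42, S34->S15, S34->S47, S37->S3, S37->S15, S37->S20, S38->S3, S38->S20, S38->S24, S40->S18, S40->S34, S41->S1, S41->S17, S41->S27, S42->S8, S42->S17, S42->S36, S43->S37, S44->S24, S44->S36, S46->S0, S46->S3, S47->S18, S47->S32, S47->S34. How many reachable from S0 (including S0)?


BFS from S0:
  layer 0: {S0}
Reachable set: {S0}
Count = 1

1


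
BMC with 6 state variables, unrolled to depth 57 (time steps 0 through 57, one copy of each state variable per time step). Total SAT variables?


BMC unrolls to depth k, creating one copy of each state var for steps 0..k.
Step count = 57 + 1 = 58 (steps 0 through 57)
Vars per step = 6
Total = 6 * 58 = 348

348


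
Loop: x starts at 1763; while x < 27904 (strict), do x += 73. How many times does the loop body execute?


Step 1: x goes from 1763 toward 27904 by 73; the body runs while x<27904, so iterations = ceil((bound-start)/step)
Step 2: Distance=26141
Step 3: ceil(26141/73)=359

359


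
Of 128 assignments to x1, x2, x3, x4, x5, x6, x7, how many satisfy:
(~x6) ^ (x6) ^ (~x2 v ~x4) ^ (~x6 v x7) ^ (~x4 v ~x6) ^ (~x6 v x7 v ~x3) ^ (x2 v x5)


CNF with 7 clauses over 7 vars (128 assignments).
An assignment satisfies CNF iff every clause has >=1 true literal.
Check each row (bits = x1,x2,x3,x4,x5,x6,x7; clause T/F shown):
  row 0 [0000000]: clauses=TFTTTTF -> 0
  row 1 [0000001]: clauses=TFTTTTF -> 0
  row 2 [0000010]: clauses=FTTFTTF -> 0
  row 3 [0000011]: clauses=FTTTTTF -> 0
  row 4 [0000100]: clauses=TFTTTTT -> 0
  (every remaining row is evaluated the same way; all 128 results are listed next)
Full result column, 8 rows per line (x1,x2,x3,x4 fixed per line; x5,x6,x7 runs 000..111 left to right):
  rows 0-7 [x1,x2,x3,x4=0000]: 00000000  (ones: 0)
  rows 8-15 [x1,x2,x3,x4=0001]: 00000000  (ones: 0)
  rows 16-23 [x1,x2,x3,x4=0010]: 00000000  (ones: 0)
  rows 24-31 [x1,x2,x3,x4=0011]: 00000000  (ones: 0)
  rows 32-39 [x1,x2,x3,x4=0100]: 00000000  (ones: 0)
  rows 40-47 [x1,x2,x3,x4=0101]: 00000000  (ones: 0)
  rows 48-55 [x1,x2,x3,x4=0110]: 00000000  (ones: 0)
  rows 56-63 [x1,x2,x3,x4=0111]: 00000000  (ones: 0)
  rows 64-71 [x1,x2,x3,x4=1000]: 00000000  (ones: 0)
  rows 72-79 [x1,x2,x3,x4=1001]: 00000000  (ones: 0)
  rows 80-87 [x1,x2,x3,x4=1010]: 00000000  (ones: 0)
  rows 88-95 [x1,x2,x3,x4=1011]: 00000000  (ones: 0)
  rows 96-103 [x1,x2,x3,x4=1100]: 00000000  (ones: 0)
  rows 104-111 [x1,x2,x3,x4=1101]: 00000000  (ones: 0)
  rows 112-119 [x1,x2,x3,x4=1110]: 00000000  (ones: 0)
  rows 120-127 [x1,x2,x3,x4=1111]: 00000000  (ones: 0)
Satisfying assignments = 0+0+0+0+0+0+0+0+0+0+0+0+0+0+0+0 = 0

0


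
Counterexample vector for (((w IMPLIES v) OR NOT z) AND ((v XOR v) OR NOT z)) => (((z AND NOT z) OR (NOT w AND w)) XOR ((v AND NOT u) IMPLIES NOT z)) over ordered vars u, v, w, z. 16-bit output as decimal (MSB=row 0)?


F1 = (((w IMPLIES v) OR NOT z) AND ((v XOR v) OR NOT z))
F2 = (((z AND NOT z) OR (NOT w AND w)) XOR ((v AND NOT u) IMPLIES NOT z))
Counterexample to F1=>F2 is where F1=1 and F2=0.
Evaluate each row (bits = u,v,w,z, MSB first):
  row 0 [0000]: F1=1 F2=1 -> F1&~F2 -> 0
  row 1 [0001]: F1=0 F2=1 -> F1&~F2 -> 0
  row 2 [0010]: F1=1 F2=1 -> F1&~F2 -> 0
  row 3 [0011]: F1=0 F2=1 -> F1&~F2 -> 0
  row 4 [0100]: F1=1 F2=1 -> F1&~F2 -> 0
  row 5 [0101]: F1=0 F2=0 -> F1&~F2 -> 0
  row 6 [0110]: F1=1 F2=1 -> F1&~F2 -> 0
  row 7 [0111]: F1=0 F2=0 -> F1&~F2 -> 0
  row 8 [1000]: F1=1 F2=1 -> F1&~F2 -> 0
  row 9 [1001]: F1=0 F2=1 -> F1&~F2 -> 0
  row 10 [1010]: F1=1 F2=1 -> F1&~F2 -> 0
  row 11 [1011]: F1=0 F2=1 -> F1&~F2 -> 0
  row 12 [1100]: F1=1 F2=1 -> F1&~F2 -> 0
  row 13 [1101]: F1=0 F2=1 -> F1&~F2 -> 0
  row 14 [1110]: F1=1 F2=1 -> F1&~F2 -> 0
  row 15 [1111]: F1=0 F2=1 -> F1&~F2 -> 0
Full result column, 4 rows per line (u,v fixed per line; w,z runs 00..11 left to right):
  rows 0-3 [u,v=00]: 0000  = hex 0
  rows 4-7 [u,v=01]: 0000  = hex 0
  rows 8-11 [u,v=10]: 0000  = hex 0
  rows 12-15 [u,v=11]: 0000  = hex 0
Counterexample vector (row 0 .. row 15) = 0000000000000000
Output column grouped in 4s = 0000 0000 0000 0000 = 0x0000
Convert to decimal digit by digit (value = value*16 + digit):
  0 -> 0
  0*16 + 0 = 0
  0*16 + 0 = 0
  0*16 + 0 = 0
Decimal = 0

0


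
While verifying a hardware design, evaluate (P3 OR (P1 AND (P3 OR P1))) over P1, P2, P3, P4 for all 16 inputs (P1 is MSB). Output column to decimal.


Formula: (P3 OR (P1 AND (P3 OR P1))) over P1, P2, P3, P4 (16 rows)
Evaluate each row (bits = P1,P2,P3,P4, MSB first):
  row 0 [0000]: (0 OR (0 AND (0 OR 0))) -> 0
  row 1 [0001]: (0 OR (0 AND (0 OR 0))) -> 0
  row 2 [0010]: (1 OR (0 AND (1 OR 0))) -> 1
  row 3 [0011]: (1 OR (0 AND (1 OR 0))) -> 1
  row 4 [0100]: (0 OR (0 AND (0 OR 0))) -> 0
  row 5 [0101]: (0 OR (0 AND (0 OR 0))) -> 0
  row 6 [0110]: (1 OR (0 AND (1 OR 0))) -> 1
  row 7 [0111]: (1 OR (0 AND (1 OR 0))) -> 1
  row 8 [1000]: (0 OR (1 AND (0 OR 1))) -> 1
  row 9 [1001]: (0 OR (1 AND (0 OR 1))) -> 1
  row 10 [1010]: (1 OR (1 AND (1 OR 1))) -> 1
  row 11 [1011]: (1 OR (1 AND (1 OR 1))) -> 1
  row 12 [1100]: (0 OR (1 AND (0 OR 1))) -> 1
  row 13 [1101]: (0 OR (1 AND (0 OR 1))) -> 1
  row 14 [1110]: (1 OR (1 AND (1 OR 1))) -> 1
  row 15 [1111]: (1 OR (1 AND (1 OR 1))) -> 1
Full result column, 4 rows per line (P1,P2 fixed per line; P3,P4 runs 00..11 left to right):
  rows 0-3 [P1,P2=00]: 0011  = hex 3
  rows 4-7 [P1,P2=01]: 0011  = hex 3
  rows 8-11 [P1,P2=10]: 1111  = hex F
  rows 12-15 [P1,P2=11]: 1111  = hex F
Output column (row 0 .. row 15) = 0011001111111111
Output column grouped in 4s = 0011 0011 1111 1111 = 0x33FF
Convert to decimal digit by digit (value = value*16 + digit):
  3 -> 3
  3*16 + 3 = 51
  51*16 + 15 (F) = 831
  831*16 + 15 (F) = 13311
Decimal = 13311

13311


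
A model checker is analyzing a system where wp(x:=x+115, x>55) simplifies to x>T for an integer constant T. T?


Formula: wp(x:=E, P) = P[E/x] (substitute E for x in postcondition)
Step 1: Postcondition: x>55
Step 2: Substitute x+115 for x: x+115>55
Step 3: Solve for x: x > 55-115 = -60

-60


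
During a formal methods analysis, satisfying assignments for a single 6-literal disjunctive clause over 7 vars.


Step 1: Total=2^7=128
Step 2: Unsat when all 6 false: 2^1=2
Step 3: Sat=128-2=126

126


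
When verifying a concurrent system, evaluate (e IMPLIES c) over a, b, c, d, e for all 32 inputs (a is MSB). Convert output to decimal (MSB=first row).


Formula: (e IMPLIES c) over a, b, c, d, e (32 rows)
Evaluate each row (bits = a,b,c,d,e, MSB first):
  row 0 [00000]: (0 IMPLIES 0) -> 1
  row 1 [00001]: (1 IMPLIES 0) -> 0
  row 2 [00010]: (0 IMPLIES 0) -> 1
  row 3 [00011]: (1 IMPLIES 0) -> 0
  row 4 [00100]: (0 IMPLIES 1) -> 1
  row 5 [00101]: (1 IMPLIES 1) -> 1
  row 6 [00110]: (0 IMPLIES 1) -> 1
  row 7 [00111]: (1 IMPLIES 1) -> 1
  row 8 [01000]: (0 IMPLIES 0) -> 1
  row 9 [01001]: (1 IMPLIES 0) -> 0
  row 10 [01010]: (0 IMPLIES 0) -> 1
  row 11 [01011]: (1 IMPLIES 0) -> 0
  row 12 [01100]: (0 IMPLIES 1) -> 1
  row 13 [01101]: (1 IMPLIES 1) -> 1
  row 14 [01110]: (0 IMPLIES 1) -> 1
  row 15 [01111]: (1 IMPLIES 1) -> 1
  row 16 [10000]: (0 IMPLIES 0) -> 1
  row 17 [10001]: (1 IMPLIES 0) -> 0
  row 18 [10010]: (0 IMPLIES 0) -> 1
  row 19 [10011]: (1 IMPLIES 0) -> 0
  row 20 [10100]: (0 IMPLIES 1) -> 1
  row 21 [10101]: (1 IMPLIES 1) -> 1
  row 22 [10110]: (0 IMPLIES 1) -> 1
  row 23 [10111]: (1 IMPLIES 1) -> 1
  row 24 [11000]: (0 IMPLIES 0) -> 1
  row 25 [11001]: (1 IMPLIES 0) -> 0
  row 26 [11010]: (0 IMPLIES 0) -> 1
  row 27 [11011]: (1 IMPLIES 0) -> 0
  row 28 [11100]: (0 IMPLIES 1) -> 1
  row 29 [11101]: (1 IMPLIES 1) -> 1
  row 30 [11110]: (0 IMPLIES 1) -> 1
  row 31 [11111]: (1 IMPLIES 1) -> 1
Full result column, 4 rows per line (a,b,c fixed per line; d,e runs 00..11 left to right):
  rows 0-3 [a,b,c=000]: 1010  = hex A
  rows 4-7 [a,b,c=001]: 1111  = hex F
  rows 8-11 [a,b,c=010]: 1010  = hex A
  rows 12-15 [a,b,c=011]: 1111  = hex F
  rows 16-19 [a,b,c=100]: 1010  = hex A
  rows 20-23 [a,b,c=101]: 1111  = hex F
  rows 24-27 [a,b,c=110]: 1010  = hex A
  rows 28-31 [a,b,c=111]: 1111  = hex F
Output column (row 0 .. row 31) = 10101111101011111010111110101111
Output column grouped in 4s = 1010 1111 1010 1111 1010 1111 1010 1111 = 0xAFAFAFAF
Convert to decimal digit by digit (value = value*16 + digit):
  A -> 10
  10*16 + 15 (F) = 175
  175*16 + 10 (A) = 2810
  2810*16 + 15 (F) = 44975
  44975*16 + 10 (A) = 719610
  719610*16 + 15 (F) = 11513775
  11513775*16 + 10 (A) = 184220410
  184220410*16 + 15 (F) = 2947526575
Decimal = 2947526575

2947526575


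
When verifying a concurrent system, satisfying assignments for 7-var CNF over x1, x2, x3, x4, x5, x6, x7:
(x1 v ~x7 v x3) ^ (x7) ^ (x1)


CNF with 3 clauses over 7 vars (128 assignments).
An assignment satisfies CNF iff every clause has >=1 true literal.
Check each row (bits = x1,x2,x3,x4,x5,x6,x7; clause T/F shown):
  row 0 [0000000]: clauses=TFF -> 0
  row 1 [0000001]: clauses=FTF -> 0
  row 2 [0000010]: clauses=TFF -> 0
  row 3 [0000011]: clauses=FTF -> 0
  row 4 [0000100]: clauses=TFF -> 0
  (every remaining row is evaluated the same way; all 128 results are listed next)
Full result column, 8 rows per line (x1,x2,x3,x4 fixed per line; x5,x6,x7 runs 000..111 left to right):
  rows 0-7 [x1,x2,x3,x4=0000]: 00000000  (ones: 0)
  rows 8-15 [x1,x2,x3,x4=0001]: 00000000  (ones: 0)
  rows 16-23 [x1,x2,x3,x4=0010]: 00000000  (ones: 0)
  rows 24-31 [x1,x2,x3,x4=0011]: 00000000  (ones: 0)
  rows 32-39 [x1,x2,x3,x4=0100]: 00000000  (ones: 0)
  rows 40-47 [x1,x2,x3,x4=0101]: 00000000  (ones: 0)
  rows 48-55 [x1,x2,x3,x4=0110]: 00000000  (ones: 0)
  rows 56-63 [x1,x2,x3,x4=0111]: 00000000  (ones: 0)
  rows 64-71 [x1,x2,x3,x4=1000]: 01010101  (ones: 4)
  rows 72-79 [x1,x2,x3,x4=1001]: 01010101  (ones: 4)
  rows 80-87 [x1,x2,x3,x4=1010]: 01010101  (ones: 4)
  rows 88-95 [x1,x2,x3,x4=1011]: 01010101  (ones: 4)
  rows 96-103 [x1,x2,x3,x4=1100]: 01010101  (ones: 4)
  rows 104-111 [x1,x2,x3,x4=1101]: 01010101  (ones: 4)
  rows 112-119 [x1,x2,x3,x4=1110]: 01010101  (ones: 4)
  rows 120-127 [x1,x2,x3,x4=1111]: 01010101  (ones: 4)
Satisfying assignments = 0+0+0+0+0+0+0+0+4+4+4+4+4+4+4+4 = 32

32


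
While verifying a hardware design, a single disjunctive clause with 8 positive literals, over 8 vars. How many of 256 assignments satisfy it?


Step 1: Total=2^8=256
Step 2: Unsat when all 8 false: 2^0=1
Step 3: Sat=256-1=255

255


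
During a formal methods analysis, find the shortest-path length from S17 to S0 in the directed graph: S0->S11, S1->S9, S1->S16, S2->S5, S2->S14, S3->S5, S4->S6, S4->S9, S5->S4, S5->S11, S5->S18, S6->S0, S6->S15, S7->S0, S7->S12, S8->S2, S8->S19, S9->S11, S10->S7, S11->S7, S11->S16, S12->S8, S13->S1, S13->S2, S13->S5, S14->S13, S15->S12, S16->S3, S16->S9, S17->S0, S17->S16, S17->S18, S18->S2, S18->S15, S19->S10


BFS layer-by-layer from S17:
  dist 0: {S17}
  dist 1: {S0, S16, S18}
  -> S0 reached at distance 1
Shortest path length = 1

1


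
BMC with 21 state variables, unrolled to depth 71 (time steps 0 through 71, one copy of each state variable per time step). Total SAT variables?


BMC unrolls to depth k, creating one copy of each state var for steps 0..k.
Step count = 71 + 1 = 72 (steps 0 through 71)
Vars per step = 21
Total = 21 * 72 = 1512

1512


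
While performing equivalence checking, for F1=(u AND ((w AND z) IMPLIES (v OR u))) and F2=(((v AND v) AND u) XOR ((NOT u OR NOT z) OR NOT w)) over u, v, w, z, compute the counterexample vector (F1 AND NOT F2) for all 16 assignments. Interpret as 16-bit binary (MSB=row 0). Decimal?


F1 = (u AND ((w AND z) IMPLIES (v OR u)))
F2 = (((v AND v) AND u) XOR ((NOT u OR NOT z) OR NOT w))
Counterexample to F1=>F2 is where F1=1 and F2=0.
Evaluate each row (bits = u,v,w,z, MSB first):
  row 0 [0000]: F1=0 F2=1 -> F1&~F2 -> 0
  row 1 [0001]: F1=0 F2=1 -> F1&~F2 -> 0
  row 2 [0010]: F1=0 F2=1 -> F1&~F2 -> 0
  row 3 [0011]: F1=0 F2=1 -> F1&~F2 -> 0
  row 4 [0100]: F1=0 F2=1 -> F1&~F2 -> 0
  row 5 [0101]: F1=0 F2=1 -> F1&~F2 -> 0
  row 6 [0110]: F1=0 F2=1 -> F1&~F2 -> 0
  row 7 [0111]: F1=0 F2=1 -> F1&~F2 -> 0
  row 8 [1000]: F1=1 F2=1 -> F1&~F2 -> 0
  row 9 [1001]: F1=1 F2=1 -> F1&~F2 -> 0
  row 10 [1010]: F1=1 F2=1 -> F1&~F2 -> 0
  row 11 [1011]: F1=1 F2=0 -> F1&~F2 -> 1
  row 12 [1100]: F1=1 F2=0 -> F1&~F2 -> 1
  row 13 [1101]: F1=1 F2=0 -> F1&~F2 -> 1
  row 14 [1110]: F1=1 F2=0 -> F1&~F2 -> 1
  row 15 [1111]: F1=1 F2=1 -> F1&~F2 -> 0
Full result column, 4 rows per line (u,v fixed per line; w,z runs 00..11 left to right):
  rows 0-3 [u,v=00]: 0000  = hex 0
  rows 4-7 [u,v=01]: 0000  = hex 0
  rows 8-11 [u,v=10]: 0001  = hex 1
  rows 12-15 [u,v=11]: 1110  = hex E
Counterexample vector (row 0 .. row 15) = 0000000000011110
Output column grouped in 4s = 0000 0000 0001 1110 = 0x001E
Convert to decimal digit by digit (value = value*16 + digit):
  0 -> 0
  0*16 + 0 = 0
  0*16 + 1 = 1
  1*16 + 14 (E) = 30
Decimal = 30

30


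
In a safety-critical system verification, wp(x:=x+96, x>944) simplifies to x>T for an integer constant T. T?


Formula: wp(x:=E, P) = P[E/x] (substitute E for x in postcondition)
Step 1: Postcondition: x>944
Step 2: Substitute x+96 for x: x+96>944
Step 3: Solve for x: x > 944-96 = 848

848


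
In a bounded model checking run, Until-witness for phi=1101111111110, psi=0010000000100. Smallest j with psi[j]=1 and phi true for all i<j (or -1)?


(phi U psi) at 0: need smallest j with psi[j]=1 and phi[i]=1 for all i in [0,j).
Scan from step 0:
  step 0: phi=1, psi=0 -> continue
  step 1: phi=1, psi=0 -> continue
  step 2: psi=1 and phi held for [0,2) -> witness found
Witness step = 2

2


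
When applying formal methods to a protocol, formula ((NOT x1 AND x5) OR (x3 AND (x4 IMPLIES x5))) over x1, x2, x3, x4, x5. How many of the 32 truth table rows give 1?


Formula: ((NOT x1 AND x5) OR (x3 AND (x4 IMPLIES x5))) over 5 vars (32 rows)
Evaluate each row (x1, x2, x3, x4, x5 as bits, MSB first):
  row 0 [00000]: ((NOT 0 AND 0) OR (0 AND (0 IMPLIES 0))) -> 0
  row 1 [00001]: ((NOT 0 AND 1) OR (0 AND (0 IMPLIES 1))) -> 1
  row 2 [00010]: ((NOT 0 AND 0) OR (0 AND (1 IMPLIES 0))) -> 0
  row 3 [00011]: ((NOT 0 AND 1) OR (0 AND (1 IMPLIES 1))) -> 1
  row 4 [00100]: ((NOT 0 AND 0) OR (1 AND (0 IMPLIES 0))) -> 1
  row 5 [00101]: ((NOT 0 AND 1) OR (1 AND (0 IMPLIES 1))) -> 1
  row 6 [00110]: ((NOT 0 AND 0) OR (1 AND (1 IMPLIES 0))) -> 0
  row 7 [00111]: ((NOT 0 AND 1) OR (1 AND (1 IMPLIES 1))) -> 1
  row 8 [01000]: ((NOT 0 AND 0) OR (0 AND (0 IMPLIES 0))) -> 0
  row 9 [01001]: ((NOT 0 AND 1) OR (0 AND (0 IMPLIES 1))) -> 1
  row 10 [01010]: ((NOT 0 AND 0) OR (0 AND (1 IMPLIES 0))) -> 0
  row 11 [01011]: ((NOT 0 AND 1) OR (0 AND (1 IMPLIES 1))) -> 1
  row 12 [01100]: ((NOT 0 AND 0) OR (1 AND (0 IMPLIES 0))) -> 1
  row 13 [01101]: ((NOT 0 AND 1) OR (1 AND (0 IMPLIES 1))) -> 1
  row 14 [01110]: ((NOT 0 AND 0) OR (1 AND (1 IMPLIES 0))) -> 0
  row 15 [01111]: ((NOT 0 AND 1) OR (1 AND (1 IMPLIES 1))) -> 1
  row 16 [10000]: ((NOT 1 AND 0) OR (0 AND (0 IMPLIES 0))) -> 0
  row 17 [10001]: ((NOT 1 AND 1) OR (0 AND (0 IMPLIES 1))) -> 0
  row 18 [10010]: ((NOT 1 AND 0) OR (0 AND (1 IMPLIES 0))) -> 0
  row 19 [10011]: ((NOT 1 AND 1) OR (0 AND (1 IMPLIES 1))) -> 0
  row 20 [10100]: ((NOT 1 AND 0) OR (1 AND (0 IMPLIES 0))) -> 1
  row 21 [10101]: ((NOT 1 AND 1) OR (1 AND (0 IMPLIES 1))) -> 1
  row 22 [10110]: ((NOT 1 AND 0) OR (1 AND (1 IMPLIES 0))) -> 0
  row 23 [10111]: ((NOT 1 AND 1) OR (1 AND (1 IMPLIES 1))) -> 1
  row 24 [11000]: ((NOT 1 AND 0) OR (0 AND (0 IMPLIES 0))) -> 0
  row 25 [11001]: ((NOT 1 AND 1) OR (0 AND (0 IMPLIES 1))) -> 0
  row 26 [11010]: ((NOT 1 AND 0) OR (0 AND (1 IMPLIES 0))) -> 0
  row 27 [11011]: ((NOT 1 AND 1) OR (0 AND (1 IMPLIES 1))) -> 0
  row 28 [11100]: ((NOT 1 AND 0) OR (1 AND (0 IMPLIES 0))) -> 1
  row 29 [11101]: ((NOT 1 AND 1) OR (1 AND (0 IMPLIES 1))) -> 1
  row 30 [11110]: ((NOT 1 AND 0) OR (1 AND (1 IMPLIES 0))) -> 0
  row 31 [11111]: ((NOT 1 AND 1) OR (1 AND (1 IMPLIES 1))) -> 1
Full result column, 8 rows per line (x1,x2 fixed per line; x3,x4,x5 runs 000..111 left to right):
  rows 0-7 [x1,x2=00]: 01011101  (ones: 5)
  rows 8-15 [x1,x2=01]: 01011101  (ones: 5)
  rows 16-23 [x1,x2=10]: 00001101  (ones: 3)
  rows 24-31 [x1,x2=11]: 00001101  (ones: 3)
Count of 1-rows = 5+5+3+3 = 16

16
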